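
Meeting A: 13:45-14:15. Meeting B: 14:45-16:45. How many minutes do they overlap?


Meeting A: 825-855 (in minutes from midnight)
Meeting B: 885-1005
Overlap start = max(825, 885) = 885
Overlap end = min(855, 1005) = 855
Overlap = max(0, 855 - 885) = 0 min

0 minutes


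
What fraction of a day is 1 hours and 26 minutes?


0.0597 (5.97%)

Total minutes: 1×60 + 26 = 86
Day = 24×60 = 1440 minutes
Fraction = 86/1440 ≈ 0.0597
As a percentage: 86/1440 × 100 ≈ 5.97%


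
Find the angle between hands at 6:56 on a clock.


Hour hand = 6×30 + 56×0.5 = 208.0°
Minute hand = 56×6 = 336°
Difference = |208.0 - 336| = 128.0°

128.0°


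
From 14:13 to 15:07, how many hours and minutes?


0h 54m

End time in minutes: 15×60 + 7 = 907
Start time in minutes: 14×60 + 13 = 853
Difference = 907 - 853 = 54 minutes
= 0 hours 54 minutes


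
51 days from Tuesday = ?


Thursday

Start: Tuesday (index 1)
(1 + 51) mod 7
= 52 mod 7
= 3
Index 3 → Thursday


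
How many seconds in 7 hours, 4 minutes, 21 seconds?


Hours: 7 × 3600 = 25200
Minutes: 4 × 60 = 240
Seconds: 21
Total = 25200 + 240 + 21 = 25461

25461 seconds


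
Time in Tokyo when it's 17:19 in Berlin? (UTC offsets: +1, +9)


01:19 (next day)

Time difference = UTC+9 - UTC+1 = +8 hours
New hour = (17 + 8) mod 24
= 25 mod 24 = 1
Minutes unchanged → 01:19; 25 ≥ 24 → next day


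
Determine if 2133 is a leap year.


Rules: divisible by 4 AND (not by 100 OR by 400)
2133 ÷ 4 = 533 remainder 1 → not divisible by 4
Not divisible by 4 → not a leap year

No


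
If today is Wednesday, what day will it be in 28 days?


Wednesday

Start: Wednesday (index 2)
(2 + 28) mod 7
= 30 mod 7
= 2
Index 2 → Wednesday


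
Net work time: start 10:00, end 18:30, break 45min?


Total time = (18×60+30) - (10×60+0)
= 1110 - 600 = 510 min
Minus break: 510 - 45 = 465 min
= 7h 45m

7h 45m (465 minutes)


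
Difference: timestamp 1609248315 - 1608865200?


Difference = 1609248315 - 1608865200 = 383115 seconds
In hours: 383115 / 3600 ≈ 106.4
In days: 383115 / 86400 ≈ 4.43

383115 seconds (106.4 hours / 4.43 days)


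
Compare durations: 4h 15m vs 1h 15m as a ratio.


Duration 1: 255 minutes
Duration 2: 75 minutes
Ratio = 255:75
GCD = 15
Simplified = 17:5
As a decimal: 17/5 = 3.40

17:5 (3.40)


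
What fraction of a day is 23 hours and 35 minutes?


Total minutes: 23×60 + 35 = 1415
Day = 24×60 = 1440 minutes
Fraction = 1415/1440 ≈ 0.9826
As a percentage: 1415/1440 × 100 ≈ 98.26%

0.9826 (98.26%)


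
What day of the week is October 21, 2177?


Zeller's congruence:
q=21, m=10, k=77, j=21
h = (21 + ⌊13×11/5⌋ + 77 + ⌊77/4⌋ + ⌊21/4⌋ - 2×21) mod 7
= (21 + 28 + 77 + 19 + 5 - 42) mod 7
= 108 mod 7 = 3
h=3 → Tuesday

Tuesday


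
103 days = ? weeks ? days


Weeks: 103 ÷ 7 = 14 remainder 5

14 weeks 5 days


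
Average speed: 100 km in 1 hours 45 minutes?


Distance: 100 km
Time: 1h 45m = 105 min = 105/60 = 7/4 hours
Speed = 100 ÷ (7/4) = 100 × 4 / 7 = 400/7 ≈ 57.1 km/h

57.1 km/h


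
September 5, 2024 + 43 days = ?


October 18, 2024

Start: September 5, 2024
Add 43 days
September 5 → October 1: 30 - 5 + 1 = 26 days (43 - 26 = 17 left)
October 1 + 17 = October 18, 2024


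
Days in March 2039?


31 days

Month: March (month 3)
March has 31 days


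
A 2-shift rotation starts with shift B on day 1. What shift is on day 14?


Shift A

Shifts: A, B
Start: B (index 1)
Day 14: (1 + 14 - 1) mod 2
= 14 mod 2
= 0
Index 0 → shift A


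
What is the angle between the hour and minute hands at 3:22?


Hour hand = 3×30 + 22×0.5 = 101.0°
Minute hand = 22×6 = 132°
Difference = |101.0 - 132| = 31.0°

31.0°


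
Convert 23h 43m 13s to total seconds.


Hours: 23 × 3600 = 82800
Minutes: 43 × 60 = 2580
Seconds: 13
Total = 82800 + 2580 + 13 = 85393

85393 seconds


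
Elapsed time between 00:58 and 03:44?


2h 46m

End time in minutes: 3×60 + 44 = 224
Start time in minutes: 0×60 + 58 = 58
Difference = 224 - 58 = 166 minutes
= 2 hours 46 minutes


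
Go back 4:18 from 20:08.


Start: 1208 minutes from midnight
Subtract: 258 minutes
Remaining: 1208 - 258 = 950
Hours: 15, Minutes: 50

15:50


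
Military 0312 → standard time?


Hour: 3
3 < 12 → AM

3:12 AM


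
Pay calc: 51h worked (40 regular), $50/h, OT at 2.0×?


$3100.00

Regular: 40h × $50 = $2000.00
Overtime: 51 - 40 = 11h
OT pay: 11h × $50 × 2.0 = $1100.00
Total = $2000.00 + $1100.00 = $3100.00


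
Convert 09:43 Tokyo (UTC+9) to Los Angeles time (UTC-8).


Time difference = UTC-8 - UTC+9 = -17 hours
New hour = (9 -17) mod 24
= -8 mod 24 = 16
Minutes unchanged → 16:43; -8 < 0 → previous day

16:43 (previous day)


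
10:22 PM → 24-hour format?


Input: 10:22 PM
PM: 10 + 12 = 22

22:22


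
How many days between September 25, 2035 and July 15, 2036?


294 days

From September 25, 2035 to July 15, 2036
Rest of September 2035: 30 - 25 = 5
Full months: October 31, November 30, December 31, January 31, February 2036 29, March 31, April 30, May 31, June 30
Days into July 2036: 15
Total = 5 + 31 + 30 + 31 + 31 + 29 + 31 + 30 + 31 + 30 + 15 = 294 days


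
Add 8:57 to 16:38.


01:35 (next day)

Start: 998 minutes from midnight
Add: 537 minutes
Total: 1535 minutes
Hours: 1535 ÷ 60 = 25 remainder 35
25 ≥ 24 → 25 - 24 = 1 (next day)


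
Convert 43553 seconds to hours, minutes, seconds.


Hours: 43553 ÷ 3600 = 12 remainder 353
Minutes: 353 ÷ 60 = 5 remainder 53
Seconds: 53

12h 5m 53s


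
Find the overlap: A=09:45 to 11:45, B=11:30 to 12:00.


Meeting A: 585-705 (in minutes from midnight)
Meeting B: 690-720
Overlap start = max(585, 690) = 690
Overlap end = min(705, 720) = 705
Overlap = max(0, 705 - 690) = 15 min

15 minutes


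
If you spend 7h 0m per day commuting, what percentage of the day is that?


Time: 420 minutes
Day: 1440 minutes
Percentage = (420/1440) × 100 ≈ 29.2%

29.2%


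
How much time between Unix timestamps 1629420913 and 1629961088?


540175 seconds (150.0 hours / 6.25 days)

Difference = 1629961088 - 1629420913 = 540175 seconds
In hours: 540175 / 3600 ≈ 150.0
In days: 540175 / 86400 ≈ 6.25


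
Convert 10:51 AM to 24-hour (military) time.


Input: 10:51 AM
AM hour stays: 10

10:51


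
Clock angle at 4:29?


Hour hand = 4×30 + 29×0.5 = 134.5°
Minute hand = 29×6 = 174°
Difference = |134.5 - 174| = 39.5°

39.5°


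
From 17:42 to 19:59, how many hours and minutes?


End time in minutes: 19×60 + 59 = 1199
Start time in minutes: 17×60 + 42 = 1062
Difference = 1199 - 1062 = 137 minutes
= 2 hours 17 minutes

2h 17m


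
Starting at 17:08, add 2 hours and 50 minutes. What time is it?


Start: 1028 minutes from midnight
Add: 170 minutes
Total: 1198 minutes
Hours: 1198 ÷ 60 = 19 remainder 58

19:58


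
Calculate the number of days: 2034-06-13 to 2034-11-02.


142 days

From June 13, 2034 to November 2, 2034
Rest of June 2034: 30 - 13 = 17
Full months: July 31, August 31, September 30, October 31
Days into November 2034: 2
Total = 17 + 31 + 31 + 30 + 31 + 2 = 142 days


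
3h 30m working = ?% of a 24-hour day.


14.6%

Time: 210 minutes
Day: 1440 minutes
Percentage = (210/1440) × 100 ≈ 14.6%


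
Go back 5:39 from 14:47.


Start: 887 minutes from midnight
Subtract: 339 minutes
Remaining: 887 - 339 = 548
Hours: 9, Minutes: 8

09:08


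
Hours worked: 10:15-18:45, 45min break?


7h 45m (465 minutes)

Total time = (18×60+45) - (10×60+15)
= 1125 - 615 = 510 min
Minus break: 510 - 45 = 465 min
= 7h 45m


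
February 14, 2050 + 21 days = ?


Start: February 14, 2050
Add 21 days
February 14 → March 1: 28 - 14 + 1 = 15 days (21 - 15 = 6 left)
March 1 + 6 = March 7, 2050

March 7, 2050


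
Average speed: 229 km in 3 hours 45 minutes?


61.1 km/h

Distance: 229 km
Time: 3h 45m = 225 min = 225/60 = 15/4 hours
Speed = 229 ÷ (15/4) = 229 × 4 / 15 = 916/15 ≈ 61.1 km/h


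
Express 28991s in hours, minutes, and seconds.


Hours: 28991 ÷ 3600 = 8 remainder 191
Minutes: 191 ÷ 60 = 3 remainder 11
Seconds: 11

8h 3m 11s


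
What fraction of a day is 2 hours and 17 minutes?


0.0951 (9.51%)

Total minutes: 2×60 + 17 = 137
Day = 24×60 = 1440 minutes
Fraction = 137/1440 ≈ 0.0951
As a percentage: 137/1440 × 100 ≈ 9.51%


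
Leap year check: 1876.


Yes

Rules: divisible by 4 AND (not by 100 OR by 400)
1876 ÷ 4 = 469 exactly → divisible by 4
1876 ÷ 100 = 18 remainder 76 → not divisible by 100
Divisible by 4 but not by 100 → leap year


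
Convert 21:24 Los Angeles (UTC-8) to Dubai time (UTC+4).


09:24 (next day)

Time difference = UTC+4 - UTC-8 = +12 hours
New hour = (21 + 12) mod 24
= 33 mod 24 = 9
Minutes unchanged → 09:24; 33 ≥ 24 → next day


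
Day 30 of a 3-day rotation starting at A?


Shift C

Shifts: A, B, C
Start: A (index 0)
Day 30: (0 + 30 - 1) mod 3
= 29 mod 3
= 2
Index 2 → shift C


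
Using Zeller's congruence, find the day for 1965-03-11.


Zeller's congruence:
q=11, m=3, k=65, j=19
h = (11 + ⌊13×4/5⌋ + 65 + ⌊65/4⌋ + ⌊19/4⌋ - 2×19) mod 7
= (11 + 10 + 65 + 16 + 4 - 38) mod 7
= 68 mod 7 = 5
h=5 → Thursday

Thursday


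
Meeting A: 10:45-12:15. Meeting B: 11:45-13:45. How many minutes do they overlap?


30 minutes

Meeting A: 645-735 (in minutes from midnight)
Meeting B: 705-825
Overlap start = max(645, 705) = 705
Overlap end = min(735, 825) = 735
Overlap = max(0, 735 - 705) = 30 min


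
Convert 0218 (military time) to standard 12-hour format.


2:18 AM

Hour: 2
2 < 12 → AM


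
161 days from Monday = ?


Monday

Start: Monday (index 0)
(0 + 161) mod 7
= 161 mod 7
= 0
Index 0 → Monday


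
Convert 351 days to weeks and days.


50 weeks 1 days

Weeks: 351 ÷ 7 = 50 remainder 1


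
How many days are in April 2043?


30 days

Month: April (month 4)
April has 30 days


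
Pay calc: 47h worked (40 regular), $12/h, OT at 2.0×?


$648.00

Regular: 40h × $12 = $480.00
Overtime: 47 - 40 = 7h
OT pay: 7h × $12 × 2.0 = $168.00
Total = $480.00 + $168.00 = $648.00


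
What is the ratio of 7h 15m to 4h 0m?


Duration 1: 435 minutes
Duration 2: 240 minutes
Ratio = 435:240
GCD = 15
Simplified = 29:16
As a decimal: 29/16 ≈ 1.81

29:16 (1.81)


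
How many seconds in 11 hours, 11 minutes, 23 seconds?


Hours: 11 × 3600 = 39600
Minutes: 11 × 60 = 660
Seconds: 23
Total = 39600 + 660 + 23 = 40283

40283 seconds


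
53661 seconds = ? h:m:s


Hours: 53661 ÷ 3600 = 14 remainder 3261
Minutes: 3261 ÷ 60 = 54 remainder 21
Seconds: 21

14h 54m 21s


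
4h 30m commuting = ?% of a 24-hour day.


18.8%

Time: 270 minutes
Day: 1440 minutes
Percentage = (270/1440) × 100 ≈ 18.8%


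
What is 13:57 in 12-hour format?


1:57 PM

Hour: 13
13 - 12 = 1 → PM


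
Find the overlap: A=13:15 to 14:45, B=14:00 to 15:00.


45 minutes

Meeting A: 795-885 (in minutes from midnight)
Meeting B: 840-900
Overlap start = max(795, 840) = 840
Overlap end = min(885, 900) = 885
Overlap = max(0, 885 - 840) = 45 min


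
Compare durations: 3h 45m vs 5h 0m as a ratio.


3:4 (0.75)

Duration 1: 225 minutes
Duration 2: 300 minutes
Ratio = 225:300
GCD = 75
Simplified = 3:4
As a decimal: 3/4 = 0.75


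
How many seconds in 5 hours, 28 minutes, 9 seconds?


19689 seconds

Hours: 5 × 3600 = 18000
Minutes: 28 × 60 = 1680
Seconds: 9
Total = 18000 + 1680 + 9 = 19689


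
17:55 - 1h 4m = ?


16:51

Start: 1075 minutes from midnight
Subtract: 64 minutes
Remaining: 1075 - 64 = 1011
Hours: 16, Minutes: 51


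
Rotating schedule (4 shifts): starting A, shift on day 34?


Shift B

Shifts: A, B, C, D
Start: A (index 0)
Day 34: (0 + 34 - 1) mod 4
= 33 mod 4
= 1
Index 1 → shift B


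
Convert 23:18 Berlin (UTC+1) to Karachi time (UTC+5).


03:18 (next day)

Time difference = UTC+5 - UTC+1 = +4 hours
New hour = (23 + 4) mod 24
= 27 mod 24 = 3
Minutes unchanged → 03:18; 27 ≥ 24 → next day


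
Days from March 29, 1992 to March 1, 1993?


337 days

From March 29, 1992 to March 1, 1993
Rest of March 1992: 31 - 29 = 2
Full months: April 30, May 31, June 30, July 31, August 31, September 30, October 31, November 30, December 31, January 31, February 1993 28
Days into March 1993: 1
Total = 2 + 30 + 31 + 30 + 31 + 31 + 30 + 31 + 30 + 31 + 31 + 28 + 1 = 337 days


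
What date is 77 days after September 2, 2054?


November 18, 2054

Start: September 2, 2054
Add 77 days
September 2 → October 1: 30 - 2 + 1 = 29 days (77 - 29 = 48 left)
October 1 → November 1: 31 - 1 + 1 = 31 days (48 - 31 = 17 left)
November 1 + 17 = November 18, 2054


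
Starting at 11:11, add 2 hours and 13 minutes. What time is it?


13:24

Start: 671 minutes from midnight
Add: 133 minutes
Total: 804 minutes
Hours: 804 ÷ 60 = 13 remainder 24


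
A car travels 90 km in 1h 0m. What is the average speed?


90.0 km/h

Distance: 90 km
Time: 1 hours
Speed = 90 / 1 = 90.0 km/h


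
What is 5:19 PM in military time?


Input: 5:19 PM
PM: 5 + 12 = 17

17:19


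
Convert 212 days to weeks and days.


30 weeks 2 days

Weeks: 212 ÷ 7 = 30 remainder 2


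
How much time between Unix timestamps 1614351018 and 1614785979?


Difference = 1614785979 - 1614351018 = 434961 seconds
In hours: 434961 / 3600 ≈ 120.8
In days: 434961 / 86400 ≈ 5.03

434961 seconds (120.8 hours / 5.03 days)


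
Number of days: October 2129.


31 days

Month: October (month 10)
October has 31 days


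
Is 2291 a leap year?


Rules: divisible by 4 AND (not by 100 OR by 400)
2291 ÷ 4 = 572 remainder 3 → not divisible by 4
Not divisible by 4 → not a leap year

No


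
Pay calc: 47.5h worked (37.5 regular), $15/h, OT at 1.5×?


Regular: 37.5h × $15 = $562.50
Overtime: 47.5 - 37.5 = 10.0h
OT pay: 10.0h × $15 × 1.5 = $225.00
Total = $562.50 + $225.00 = $787.50

$787.50


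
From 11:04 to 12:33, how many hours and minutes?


End time in minutes: 12×60 + 33 = 753
Start time in minutes: 11×60 + 4 = 664
Difference = 753 - 664 = 89 minutes
= 1 hours 29 minutes

1h 29m


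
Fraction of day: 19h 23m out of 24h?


0.8076 (80.76%)

Total minutes: 19×60 + 23 = 1163
Day = 24×60 = 1440 minutes
Fraction = 1163/1440 ≈ 0.8076
As a percentage: 1163/1440 × 100 ≈ 80.76%


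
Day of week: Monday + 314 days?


Sunday

Start: Monday (index 0)
(0 + 314) mod 7
= 314 mod 7
= 6
Index 6 → Sunday


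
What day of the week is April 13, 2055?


Tuesday

Zeller's congruence:
q=13, m=4, k=55, j=20
h = (13 + ⌊13×5/5⌋ + 55 + ⌊55/4⌋ + ⌊20/4⌋ - 2×20) mod 7
= (13 + 13 + 55 + 13 + 5 - 40) mod 7
= 59 mod 7 = 3
h=3 → Tuesday


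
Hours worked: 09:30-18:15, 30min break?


8h 15m (495 minutes)

Total time = (18×60+15) - (9×60+30)
= 1095 - 570 = 525 min
Minus break: 525 - 30 = 495 min
= 8h 15m


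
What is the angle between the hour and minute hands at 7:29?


Hour hand = 7×30 + 29×0.5 = 224.5°
Minute hand = 29×6 = 174°
Difference = |224.5 - 174| = 50.5°

50.5°


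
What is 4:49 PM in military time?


Input: 4:49 PM
PM: 4 + 12 = 16

16:49


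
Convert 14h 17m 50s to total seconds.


Hours: 14 × 3600 = 50400
Minutes: 17 × 60 = 1020
Seconds: 50
Total = 50400 + 1020 + 50 = 51470

51470 seconds


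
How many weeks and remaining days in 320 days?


45 weeks 5 days

Weeks: 320 ÷ 7 = 45 remainder 5


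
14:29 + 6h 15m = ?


Start: 869 minutes from midnight
Add: 375 minutes
Total: 1244 minutes
Hours: 1244 ÷ 60 = 20 remainder 44

20:44


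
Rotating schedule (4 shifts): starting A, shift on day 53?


Shift A

Shifts: A, B, C, D
Start: A (index 0)
Day 53: (0 + 53 - 1) mod 4
= 52 mod 4
= 0
Index 0 → shift A


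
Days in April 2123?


30 days

Month: April (month 4)
April has 30 days


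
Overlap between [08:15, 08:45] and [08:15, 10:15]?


30 minutes

Meeting A: 495-525 (in minutes from midnight)
Meeting B: 495-615
Overlap start = max(495, 495) = 495
Overlap end = min(525, 615) = 525
Overlap = max(0, 525 - 495) = 30 min


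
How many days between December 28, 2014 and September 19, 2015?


From December 28, 2014 to September 19, 2015
Rest of December 2014: 31 - 28 = 3
Full months: January 31, February 2015 28, March 31, April 30, May 31, June 30, July 31, August 31
Days into September 2015: 19
Total = 3 + 31 + 28 + 31 + 30 + 31 + 30 + 31 + 31 + 19 = 265 days

265 days


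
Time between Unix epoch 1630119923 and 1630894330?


Difference = 1630894330 - 1630119923 = 774407 seconds
In hours: 774407 / 3600 ≈ 215.1
In days: 774407 / 86400 ≈ 8.96

774407 seconds (215.1 hours / 8.96 days)


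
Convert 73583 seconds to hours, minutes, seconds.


20h 26m 23s

Hours: 73583 ÷ 3600 = 20 remainder 1583
Minutes: 1583 ÷ 60 = 26 remainder 23
Seconds: 23


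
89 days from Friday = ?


Wednesday

Start: Friday (index 4)
(4 + 89) mod 7
= 93 mod 7
= 2
Index 2 → Wednesday


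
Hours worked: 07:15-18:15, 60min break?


10h 0m (600 minutes)

Total time = (18×60+15) - (7×60+15)
= 1095 - 435 = 660 min
Minus break: 660 - 60 = 600 min
= 10h 0m


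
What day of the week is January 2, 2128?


Friday

Zeller's congruence:
q=2, m=13, k=27, j=21
h = (2 + ⌊13×14/5⌋ + 27 + ⌊27/4⌋ + ⌊21/4⌋ - 2×21) mod 7
= (2 + 36 + 27 + 6 + 5 - 42) mod 7
= 34 mod 7 = 6
h=6 → Friday


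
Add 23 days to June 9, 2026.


July 2, 2026

Start: June 9, 2026
Add 23 days
June 9 → July 1: 30 - 9 + 1 = 22 days (23 - 22 = 1 left)
July 1 + 1 = July 2, 2026


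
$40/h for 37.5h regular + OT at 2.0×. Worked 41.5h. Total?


Regular: 37.5h × $40 = $1500.00
Overtime: 41.5 - 37.5 = 4.0h
OT pay: 4.0h × $40 × 2.0 = $320.00
Total = $1500.00 + $320.00 = $1820.00

$1820.00


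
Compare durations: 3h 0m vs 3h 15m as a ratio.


Duration 1: 180 minutes
Duration 2: 195 minutes
Ratio = 180:195
GCD = 15
Simplified = 12:13
As a decimal: 12/13 ≈ 0.92

12:13 (0.92)


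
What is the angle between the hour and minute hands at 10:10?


Hour hand = 10×30 + 10×0.5 = 305.0°
Minute hand = 10×6 = 60°
Difference = |305.0 - 60| = 245.0°
Since > 180°: 360 - 245.0 = 115.0°

115.0°


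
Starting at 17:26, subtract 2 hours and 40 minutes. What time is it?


Start: 1046 minutes from midnight
Subtract: 160 minutes
Remaining: 1046 - 160 = 886
Hours: 14, Minutes: 46

14:46


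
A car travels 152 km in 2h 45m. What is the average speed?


55.3 km/h

Distance: 152 km
Time: 2h 45m = 165 min = 165/60 = 11/4 hours
Speed = 152 ÷ (11/4) = 152 × 4 / 11 = 608/11 ≈ 55.3 km/h


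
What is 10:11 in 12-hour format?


10:11 AM

Hour: 10
10 < 12 → AM


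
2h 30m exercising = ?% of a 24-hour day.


Time: 150 minutes
Day: 1440 minutes
Percentage = (150/1440) × 100 ≈ 10.4%

10.4%


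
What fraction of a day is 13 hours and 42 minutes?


0.5708 (57.08%)

Total minutes: 13×60 + 42 = 822
Day = 24×60 = 1440 minutes
Fraction = 822/1440 ≈ 0.5708
As a percentage: 822/1440 × 100 ≈ 57.08%


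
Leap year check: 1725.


No

Rules: divisible by 4 AND (not by 100 OR by 400)
1725 ÷ 4 = 431 remainder 1 → not divisible by 4
Not divisible by 4 → not a leap year


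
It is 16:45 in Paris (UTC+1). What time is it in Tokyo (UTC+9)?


00:45 (next day)

Time difference = UTC+9 - UTC+1 = +8 hours
New hour = (16 + 8) mod 24
= 24 mod 24 = 0
Minutes unchanged → 00:45; 24 ≥ 24 → next day


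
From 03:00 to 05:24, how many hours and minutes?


End time in minutes: 5×60 + 24 = 324
Start time in minutes: 3×60 + 0 = 180
Difference = 324 - 180 = 144 minutes
= 2 hours 24 minutes

2h 24m


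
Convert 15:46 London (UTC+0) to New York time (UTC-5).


Time difference = UTC-5 - UTC+0 = -5 hours
New hour = (15 -5) mod 24
= 10 mod 24 = 10
Minutes unchanged → 10:46

10:46


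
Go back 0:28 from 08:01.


Start: 481 minutes from midnight
Subtract: 28 minutes
Remaining: 481 - 28 = 453
Hours: 7, Minutes: 33

07:33


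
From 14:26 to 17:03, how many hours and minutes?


End time in minutes: 17×60 + 3 = 1023
Start time in minutes: 14×60 + 26 = 866
Difference = 1023 - 866 = 157 minutes
= 2 hours 37 minutes

2h 37m


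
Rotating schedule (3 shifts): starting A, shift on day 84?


Shift C

Shifts: A, B, C
Start: A (index 0)
Day 84: (0 + 84 - 1) mod 3
= 83 mod 3
= 2
Index 2 → shift C


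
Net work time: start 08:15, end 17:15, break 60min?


Total time = (17×60+15) - (8×60+15)
= 1035 - 495 = 540 min
Minus break: 540 - 60 = 480 min
= 8h 0m

8h 0m (480 minutes)


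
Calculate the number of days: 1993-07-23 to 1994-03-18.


238 days

From July 23, 1993 to March 18, 1994
Rest of July 1993: 31 - 23 = 8
Full months: August 31, September 30, October 31, November 30, December 31, January 31, February 1994 28
Days into March 1994: 18
Total = 8 + 31 + 30 + 31 + 30 + 31 + 31 + 28 + 18 = 238 days


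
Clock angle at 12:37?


156.5°

Hour hand (12 ≡ 0 on the dial): 0×30 + 37×0.5 = 18.5°
Minute hand = 37×6 = 222°
Difference = |18.5 - 222| = 203.5°
Since > 180°: 360 - 203.5 = 156.5°


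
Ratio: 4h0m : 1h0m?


Duration 1: 240 minutes
Duration 2: 60 minutes
Ratio = 240:60
GCD = 60
Simplified = 4:1
As a decimal: 4/1 = 4.00

4:1 (4.00)


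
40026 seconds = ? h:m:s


Hours: 40026 ÷ 3600 = 11 remainder 426
Minutes: 426 ÷ 60 = 7 remainder 6
Seconds: 6

11h 7m 6s


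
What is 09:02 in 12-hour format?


Hour: 9
9 < 12 → AM

9:02 AM


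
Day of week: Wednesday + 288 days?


Thursday

Start: Wednesday (index 2)
(2 + 288) mod 7
= 290 mod 7
= 3
Index 3 → Thursday


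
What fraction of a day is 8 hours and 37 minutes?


0.3590 (35.90%)

Total minutes: 8×60 + 37 = 517
Day = 24×60 = 1440 minutes
Fraction = 517/1440 ≈ 0.3590
As a percentage: 517/1440 × 100 ≈ 35.90%


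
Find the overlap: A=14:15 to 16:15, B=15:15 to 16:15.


Meeting A: 855-975 (in minutes from midnight)
Meeting B: 915-975
Overlap start = max(855, 915) = 915
Overlap end = min(975, 975) = 975
Overlap = max(0, 975 - 915) = 60 min

60 minutes


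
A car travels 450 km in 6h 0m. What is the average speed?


75.0 km/h

Distance: 450 km
Time: 6 hours
Speed = 450 / 6 = 75.0 km/h


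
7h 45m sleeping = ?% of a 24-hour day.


Time: 465 minutes
Day: 1440 minutes
Percentage = (465/1440) × 100 ≈ 32.3%

32.3%


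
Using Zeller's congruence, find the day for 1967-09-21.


Zeller's congruence:
q=21, m=9, k=67, j=19
h = (21 + ⌊13×10/5⌋ + 67 + ⌊67/4⌋ + ⌊19/4⌋ - 2×19) mod 7
= (21 + 26 + 67 + 16 + 4 - 38) mod 7
= 96 mod 7 = 5
h=5 → Thursday

Thursday


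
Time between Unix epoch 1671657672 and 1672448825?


Difference = 1672448825 - 1671657672 = 791153 seconds
In hours: 791153 / 3600 ≈ 219.8
In days: 791153 / 86400 ≈ 9.16

791153 seconds (219.8 hours / 9.16 days)


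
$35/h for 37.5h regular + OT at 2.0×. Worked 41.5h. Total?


$1592.50

Regular: 37.5h × $35 = $1312.50
Overtime: 41.5 - 37.5 = 4.0h
OT pay: 4.0h × $35 × 2.0 = $280.00
Total = $1312.50 + $280.00 = $1592.50


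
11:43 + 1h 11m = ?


12:54

Start: 703 minutes from midnight
Add: 71 minutes
Total: 774 minutes
Hours: 774 ÷ 60 = 12 remainder 54


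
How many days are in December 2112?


31 days

Month: December (month 12)
December has 31 days


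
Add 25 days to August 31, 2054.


September 25, 2054

Start: August 31, 2054
Add 25 days
August 31 → September 1: 31 - 31 + 1 = 1 days (25 - 1 = 24 left)
September 1 + 24 = September 25, 2054


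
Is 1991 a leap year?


Rules: divisible by 4 AND (not by 100 OR by 400)
1991 ÷ 4 = 497 remainder 3 → not divisible by 4
Not divisible by 4 → not a leap year

No


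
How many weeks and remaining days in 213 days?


Weeks: 213 ÷ 7 = 30 remainder 3

30 weeks 3 days


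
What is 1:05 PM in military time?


Input: 1:05 PM
PM: 1 + 12 = 13

13:05


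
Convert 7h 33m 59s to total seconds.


Hours: 7 × 3600 = 25200
Minutes: 33 × 60 = 1980
Seconds: 59
Total = 25200 + 1980 + 59 = 27239

27239 seconds


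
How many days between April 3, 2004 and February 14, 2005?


317 days

From April 3, 2004 to February 14, 2005
Rest of April 2004: 30 - 3 = 27
Full months: May 31, June 30, July 31, August 31, September 30, October 31, November 30, December 31, January 31
Days into February 2005: 14
Total = 27 + 31 + 30 + 31 + 31 + 30 + 31 + 30 + 31 + 31 + 14 = 317 days


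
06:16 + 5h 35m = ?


11:51

Start: 376 minutes from midnight
Add: 335 minutes
Total: 711 minutes
Hours: 711 ÷ 60 = 11 remainder 51


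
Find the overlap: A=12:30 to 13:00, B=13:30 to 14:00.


Meeting A: 750-780 (in minutes from midnight)
Meeting B: 810-840
Overlap start = max(750, 810) = 810
Overlap end = min(780, 840) = 780
Overlap = max(0, 780 - 810) = 0 min

0 minutes


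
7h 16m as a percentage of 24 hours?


0.3028 (30.28%)

Total minutes: 7×60 + 16 = 436
Day = 24×60 = 1440 minutes
Fraction = 436/1440 ≈ 0.3028
As a percentage: 436/1440 × 100 ≈ 30.28%


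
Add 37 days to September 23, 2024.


Start: September 23, 2024
Add 37 days
September 23 → October 1: 30 - 23 + 1 = 8 days (37 - 8 = 29 left)
October 1 + 29 = October 30, 2024

October 30, 2024


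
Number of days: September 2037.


30 days

Month: September (month 9)
September has 30 days


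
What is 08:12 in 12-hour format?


Hour: 8
8 < 12 → AM

8:12 AM


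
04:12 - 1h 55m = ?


02:17

Start: 252 minutes from midnight
Subtract: 115 minutes
Remaining: 252 - 115 = 137
Hours: 2, Minutes: 17


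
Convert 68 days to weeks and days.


Weeks: 68 ÷ 7 = 9 remainder 5

9 weeks 5 days


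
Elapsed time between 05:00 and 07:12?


End time in minutes: 7×60 + 12 = 432
Start time in minutes: 5×60 + 0 = 300
Difference = 432 - 300 = 132 minutes
= 2 hours 12 minutes

2h 12m


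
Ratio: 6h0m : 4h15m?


24:17 (1.41)

Duration 1: 360 minutes
Duration 2: 255 minutes
Ratio = 360:255
GCD = 15
Simplified = 24:17
As a decimal: 24/17 ≈ 1.41


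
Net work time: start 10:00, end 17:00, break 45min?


6h 15m (375 minutes)

Total time = (17×60+0) - (10×60+0)
= 1020 - 600 = 420 min
Minus break: 420 - 45 = 375 min
= 6h 15m


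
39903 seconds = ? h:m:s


11h 5m 3s

Hours: 39903 ÷ 3600 = 11 remainder 303
Minutes: 303 ÷ 60 = 5 remainder 3
Seconds: 3


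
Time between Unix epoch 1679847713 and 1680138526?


Difference = 1680138526 - 1679847713 = 290813 seconds
In hours: 290813 / 3600 ≈ 80.8
In days: 290813 / 86400 ≈ 3.37

290813 seconds (80.8 hours / 3.37 days)


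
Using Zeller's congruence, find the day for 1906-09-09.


Zeller's congruence:
q=9, m=9, k=6, j=19
h = (9 + ⌊13×10/5⌋ + 6 + ⌊6/4⌋ + ⌊19/4⌋ - 2×19) mod 7
= (9 + 26 + 6 + 1 + 4 - 38) mod 7
= 8 mod 7 = 1
h=1 → Sunday

Sunday


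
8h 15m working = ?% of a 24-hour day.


34.4%

Time: 495 minutes
Day: 1440 minutes
Percentage = (495/1440) × 100 ≈ 34.4%


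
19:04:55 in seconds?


Hours: 19 × 3600 = 68400
Minutes: 4 × 60 = 240
Seconds: 55
Total = 68400 + 240 + 55 = 68695

68695 seconds


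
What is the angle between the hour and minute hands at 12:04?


Hour hand (12 ≡ 0 on the dial): 0×30 + 4×0.5 = 2.0°
Minute hand = 4×6 = 24°
Difference = |2.0 - 24| = 22.0°

22.0°


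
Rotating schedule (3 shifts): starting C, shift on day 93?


Shifts: A, B, C
Start: C (index 2)
Day 93: (2 + 93 - 1) mod 3
= 94 mod 3
= 1
Index 1 → shift B

Shift B


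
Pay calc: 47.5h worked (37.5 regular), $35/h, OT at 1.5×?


$1837.50

Regular: 37.5h × $35 = $1312.50
Overtime: 47.5 - 37.5 = 10.0h
OT pay: 10.0h × $35 × 1.5 = $525.00
Total = $1312.50 + $525.00 = $1837.50


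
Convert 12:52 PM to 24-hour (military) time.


Input: 12:52 PM
12 PM → 12 (noon)

12:52


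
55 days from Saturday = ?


Friday

Start: Saturday (index 5)
(5 + 55) mod 7
= 60 mod 7
= 4
Index 4 → Friday


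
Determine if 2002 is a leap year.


Rules: divisible by 4 AND (not by 100 OR by 400)
2002 ÷ 4 = 500 remainder 2 → not divisible by 4
Not divisible by 4 → not a leap year

No


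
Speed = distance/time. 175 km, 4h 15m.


41.2 km/h

Distance: 175 km
Time: 4h 15m = 255 min = 255/60 = 17/4 hours
Speed = 175 ÷ (17/4) = 175 × 4 / 17 = 700/17 ≈ 41.2 km/h


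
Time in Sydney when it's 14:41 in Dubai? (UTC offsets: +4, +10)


Time difference = UTC+10 - UTC+4 = +6 hours
New hour = (14 + 6) mod 24
= 20 mod 24 = 20
Minutes unchanged → 20:41

20:41


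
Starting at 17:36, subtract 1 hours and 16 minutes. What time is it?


16:20

Start: 1056 minutes from midnight
Subtract: 76 minutes
Remaining: 1056 - 76 = 980
Hours: 16, Minutes: 20


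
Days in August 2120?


31 days

Month: August (month 8)
August has 31 days


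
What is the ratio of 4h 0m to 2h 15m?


16:9 (1.78)

Duration 1: 240 minutes
Duration 2: 135 minutes
Ratio = 240:135
GCD = 15
Simplified = 16:9
As a decimal: 16/9 ≈ 1.78


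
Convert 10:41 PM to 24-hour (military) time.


22:41

Input: 10:41 PM
PM: 10 + 12 = 22


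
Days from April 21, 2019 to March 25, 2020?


From April 21, 2019 to March 25, 2020
Rest of April 2019: 30 - 21 = 9
Full months: May 31, June 30, July 31, August 31, September 30, October 31, November 30, December 31, January 31, February 2020 29
Days into March 2020: 25
Total = 9 + 31 + 30 + 31 + 31 + 30 + 31 + 30 + 31 + 31 + 29 + 25 = 339 days

339 days


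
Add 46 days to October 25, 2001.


December 10, 2001

Start: October 25, 2001
Add 46 days
October 25 → November 1: 31 - 25 + 1 = 7 days (46 - 7 = 39 left)
November 1 → December 1: 30 - 1 + 1 = 30 days (39 - 30 = 9 left)
December 1 + 9 = December 10, 2001


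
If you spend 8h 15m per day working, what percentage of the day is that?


34.4%

Time: 495 minutes
Day: 1440 minutes
Percentage = (495/1440) × 100 ≈ 34.4%


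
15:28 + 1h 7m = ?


Start: 928 minutes from midnight
Add: 67 minutes
Total: 995 minutes
Hours: 995 ÷ 60 = 16 remainder 35

16:35


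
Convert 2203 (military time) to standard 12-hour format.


10:03 PM

Hour: 22
22 - 12 = 10 → PM


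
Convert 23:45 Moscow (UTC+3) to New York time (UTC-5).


Time difference = UTC-5 - UTC+3 = -8 hours
New hour = (23 -8) mod 24
= 15 mod 24 = 15
Minutes unchanged → 15:45

15:45


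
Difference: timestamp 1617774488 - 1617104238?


670250 seconds (186.2 hours / 7.76 days)

Difference = 1617774488 - 1617104238 = 670250 seconds
In hours: 670250 / 3600 ≈ 186.2
In days: 670250 / 86400 ≈ 7.76


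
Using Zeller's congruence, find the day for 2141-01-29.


Sunday

Zeller's congruence:
q=29, m=13, k=40, j=21
h = (29 + ⌊13×14/5⌋ + 40 + ⌊40/4⌋ + ⌊21/4⌋ - 2×21) mod 7
= (29 + 36 + 40 + 10 + 5 - 42) mod 7
= 78 mod 7 = 1
h=1 → Sunday


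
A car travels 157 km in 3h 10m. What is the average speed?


Distance: 157 km
Time: 3h 10m = 190 min = 190/60 = 19/6 hours
Speed = 157 ÷ (19/6) = 157 × 6 / 19 = 942/19 ≈ 49.6 km/h

49.6 km/h


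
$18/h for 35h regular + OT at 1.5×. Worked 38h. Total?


Regular: 35h × $18 = $630.00
Overtime: 38 - 35 = 3h
OT pay: 3h × $18 × 1.5 = $81.00
Total = $630.00 + $81.00 = $711.00

$711.00


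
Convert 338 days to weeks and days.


48 weeks 2 days

Weeks: 338 ÷ 7 = 48 remainder 2


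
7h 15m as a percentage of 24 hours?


0.3021 (30.21%)

Total minutes: 7×60 + 15 = 435
Day = 24×60 = 1440 minutes
Fraction = 435/1440 ≈ 0.3021
As a percentage: 435/1440 × 100 ≈ 30.21%


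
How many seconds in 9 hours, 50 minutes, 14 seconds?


35414 seconds

Hours: 9 × 3600 = 32400
Minutes: 50 × 60 = 3000
Seconds: 14
Total = 32400 + 3000 + 14 = 35414


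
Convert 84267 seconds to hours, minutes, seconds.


Hours: 84267 ÷ 3600 = 23 remainder 1467
Minutes: 1467 ÷ 60 = 24 remainder 27
Seconds: 27

23h 24m 27s


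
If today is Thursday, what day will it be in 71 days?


Start: Thursday (index 3)
(3 + 71) mod 7
= 74 mod 7
= 4
Index 4 → Friday

Friday


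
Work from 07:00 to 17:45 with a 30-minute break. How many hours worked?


10h 15m (615 minutes)

Total time = (17×60+45) - (7×60+0)
= 1065 - 420 = 645 min
Minus break: 645 - 30 = 615 min
= 10h 15m


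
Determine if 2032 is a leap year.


Rules: divisible by 4 AND (not by 100 OR by 400)
2032 ÷ 4 = 508 exactly → divisible by 4
2032 ÷ 100 = 20 remainder 32 → not divisible by 100
Divisible by 4 but not by 100 → leap year

Yes


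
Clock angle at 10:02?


71.0°

Hour hand = 10×30 + 2×0.5 = 301.0°
Minute hand = 2×6 = 12°
Difference = |301.0 - 12| = 289.0°
Since > 180°: 360 - 289.0 = 71.0°


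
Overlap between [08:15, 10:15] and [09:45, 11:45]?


Meeting A: 495-615 (in minutes from midnight)
Meeting B: 585-705
Overlap start = max(495, 585) = 585
Overlap end = min(615, 705) = 615
Overlap = max(0, 615 - 585) = 30 min

30 minutes


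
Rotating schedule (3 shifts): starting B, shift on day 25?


Shifts: A, B, C
Start: B (index 1)
Day 25: (1 + 25 - 1) mod 3
= 25 mod 3
= 1
Index 1 → shift B

Shift B


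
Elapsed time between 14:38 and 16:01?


End time in minutes: 16×60 + 1 = 961
Start time in minutes: 14×60 + 38 = 878
Difference = 961 - 878 = 83 minutes
= 1 hours 23 minutes

1h 23m


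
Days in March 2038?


31 days

Month: March (month 3)
March has 31 days


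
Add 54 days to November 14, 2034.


January 7, 2035

Start: November 14, 2034
Add 54 days
November 14 → December 1: 30 - 14 + 1 = 17 days (54 - 17 = 37 left)
December 1 → January 1: 31 - 1 + 1 = 31 days (37 - 31 = 6 left)
January 1 + 6 = January 7, 2035


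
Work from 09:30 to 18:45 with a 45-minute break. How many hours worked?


Total time = (18×60+45) - (9×60+30)
= 1125 - 570 = 555 min
Minus break: 555 - 45 = 510 min
= 8h 30m

8h 30m (510 minutes)


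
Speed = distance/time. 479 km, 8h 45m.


Distance: 479 km
Time: 8h 45m = 525 min = 525/60 = 35/4 hours
Speed = 479 ÷ (35/4) = 479 × 4 / 35 = 1916/35 ≈ 54.7 km/h

54.7 km/h


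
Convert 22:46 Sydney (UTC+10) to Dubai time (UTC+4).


Time difference = UTC+4 - UTC+10 = -6 hours
New hour = (22 -6) mod 24
= 16 mod 24 = 16
Minutes unchanged → 16:46

16:46


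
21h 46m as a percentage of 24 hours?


Total minutes: 21×60 + 46 = 1306
Day = 24×60 = 1440 minutes
Fraction = 1306/1440 ≈ 0.9069
As a percentage: 1306/1440 × 100 ≈ 90.69%

0.9069 (90.69%)


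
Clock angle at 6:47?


Hour hand = 6×30 + 47×0.5 = 203.5°
Minute hand = 47×6 = 282°
Difference = |203.5 - 282| = 78.5°

78.5°


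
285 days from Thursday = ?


Tuesday

Start: Thursday (index 3)
(3 + 285) mod 7
= 288 mod 7
= 1
Index 1 → Tuesday


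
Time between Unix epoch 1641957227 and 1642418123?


Difference = 1642418123 - 1641957227 = 460896 seconds
In hours: 460896 / 3600 ≈ 128.0
In days: 460896 / 86400 ≈ 5.33

460896 seconds (128.0 hours / 5.33 days)


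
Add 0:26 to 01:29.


Start: 89 minutes from midnight
Add: 26 minutes
Total: 115 minutes
Hours: 115 ÷ 60 = 1 remainder 55

01:55


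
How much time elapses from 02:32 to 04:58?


2h 26m

End time in minutes: 4×60 + 58 = 298
Start time in minutes: 2×60 + 32 = 152
Difference = 298 - 152 = 146 minutes
= 2 hours 26 minutes


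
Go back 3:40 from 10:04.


06:24

Start: 604 minutes from midnight
Subtract: 220 minutes
Remaining: 604 - 220 = 384
Hours: 6, Minutes: 24


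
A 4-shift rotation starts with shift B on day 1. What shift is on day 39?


Shift D

Shifts: A, B, C, D
Start: B (index 1)
Day 39: (1 + 39 - 1) mod 4
= 39 mod 4
= 3
Index 3 → shift D


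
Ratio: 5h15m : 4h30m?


7:6 (1.17)

Duration 1: 315 minutes
Duration 2: 270 minutes
Ratio = 315:270
GCD = 45
Simplified = 7:6
As a decimal: 7/6 ≈ 1.17


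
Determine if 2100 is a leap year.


Rules: divisible by 4 AND (not by 100 OR by 400)
2100 ÷ 4 = 525 exactly → divisible by 4
2100 ÷ 100 = 21 exactly → divisible by 100
2100 ÷ 400 = 5 remainder 100 → not divisible by 400
Divisible by 100 but not by 400 → not a leap year

No


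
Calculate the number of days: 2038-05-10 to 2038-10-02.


145 days

From May 10, 2038 to October 2, 2038
Rest of May 2038: 31 - 10 = 21
Full months: June 30, July 31, August 31, September 30
Days into October 2038: 2
Total = 21 + 30 + 31 + 31 + 30 + 2 = 145 days


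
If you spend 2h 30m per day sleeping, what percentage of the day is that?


10.4%

Time: 150 minutes
Day: 1440 minutes
Percentage = (150/1440) × 100 ≈ 10.4%


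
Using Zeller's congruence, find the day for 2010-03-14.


Zeller's congruence:
q=14, m=3, k=10, j=20
h = (14 + ⌊13×4/5⌋ + 10 + ⌊10/4⌋ + ⌊20/4⌋ - 2×20) mod 7
= (14 + 10 + 10 + 2 + 5 - 40) mod 7
= 1 mod 7 = 1
h=1 → Sunday

Sunday


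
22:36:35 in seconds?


Hours: 22 × 3600 = 79200
Minutes: 36 × 60 = 2160
Seconds: 35
Total = 79200 + 2160 + 35 = 81395

81395 seconds


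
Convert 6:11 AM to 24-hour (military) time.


06:11

Input: 6:11 AM
AM hour stays: 6


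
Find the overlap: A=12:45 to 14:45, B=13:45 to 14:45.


Meeting A: 765-885 (in minutes from midnight)
Meeting B: 825-885
Overlap start = max(765, 825) = 825
Overlap end = min(885, 885) = 885
Overlap = max(0, 885 - 825) = 60 min

60 minutes


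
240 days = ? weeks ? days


34 weeks 2 days

Weeks: 240 ÷ 7 = 34 remainder 2


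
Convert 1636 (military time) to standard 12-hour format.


Hour: 16
16 - 12 = 4 → PM

4:36 PM


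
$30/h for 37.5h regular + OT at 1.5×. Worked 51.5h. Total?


$1755.00

Regular: 37.5h × $30 = $1125.00
Overtime: 51.5 - 37.5 = 14.0h
OT pay: 14.0h × $30 × 1.5 = $630.00
Total = $1125.00 + $630.00 = $1755.00


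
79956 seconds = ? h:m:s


Hours: 79956 ÷ 3600 = 22 remainder 756
Minutes: 756 ÷ 60 = 12 remainder 36
Seconds: 36

22h 12m 36s


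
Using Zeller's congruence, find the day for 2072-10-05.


Zeller's congruence:
q=5, m=10, k=72, j=20
h = (5 + ⌊13×11/5⌋ + 72 + ⌊72/4⌋ + ⌊20/4⌋ - 2×20) mod 7
= (5 + 28 + 72 + 18 + 5 - 40) mod 7
= 88 mod 7 = 4
h=4 → Wednesday

Wednesday


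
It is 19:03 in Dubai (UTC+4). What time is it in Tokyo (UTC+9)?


Time difference = UTC+9 - UTC+4 = +5 hours
New hour = (19 + 5) mod 24
= 24 mod 24 = 0
Minutes unchanged → 00:03; 24 ≥ 24 → next day

00:03 (next day)


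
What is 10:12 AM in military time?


10:12

Input: 10:12 AM
AM hour stays: 10


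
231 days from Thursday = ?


Start: Thursday (index 3)
(3 + 231) mod 7
= 234 mod 7
= 3
Index 3 → Thursday

Thursday


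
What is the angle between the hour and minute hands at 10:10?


Hour hand = 10×30 + 10×0.5 = 305.0°
Minute hand = 10×6 = 60°
Difference = |305.0 - 60| = 245.0°
Since > 180°: 360 - 245.0 = 115.0°

115.0°


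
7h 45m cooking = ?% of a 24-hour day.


32.3%

Time: 465 minutes
Day: 1440 minutes
Percentage = (465/1440) × 100 ≈ 32.3%


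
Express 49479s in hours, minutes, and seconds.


13h 44m 39s

Hours: 49479 ÷ 3600 = 13 remainder 2679
Minutes: 2679 ÷ 60 = 44 remainder 39
Seconds: 39


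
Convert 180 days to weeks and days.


25 weeks 5 days

Weeks: 180 ÷ 7 = 25 remainder 5


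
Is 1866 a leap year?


Rules: divisible by 4 AND (not by 100 OR by 400)
1866 ÷ 4 = 466 remainder 2 → not divisible by 4
Not divisible by 4 → not a leap year

No


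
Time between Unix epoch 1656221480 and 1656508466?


Difference = 1656508466 - 1656221480 = 286986 seconds
In hours: 286986 / 3600 ≈ 79.7
In days: 286986 / 86400 ≈ 3.32

286986 seconds (79.7 hours / 3.32 days)
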